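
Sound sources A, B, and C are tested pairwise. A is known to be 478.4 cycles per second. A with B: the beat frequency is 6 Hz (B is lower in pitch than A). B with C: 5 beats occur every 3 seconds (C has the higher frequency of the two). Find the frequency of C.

B is below A, so f_B = 478.4 − 6 = 472.4 Hz.
B–C: Beat frequency = 5/3 = 1.6667 Hz.
C is above B, so f_C = 472.4 + 1.6667 = 474.0667 Hz.

474.0667 Hz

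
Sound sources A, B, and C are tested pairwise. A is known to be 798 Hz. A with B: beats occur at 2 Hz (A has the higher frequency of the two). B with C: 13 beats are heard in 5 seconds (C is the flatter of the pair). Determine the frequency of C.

B is below A, so f_B = 798 − 2 = 796 Hz.
B–C: Beat frequency = 13/5 = 2.6 Hz.
C is below B, so f_C = 796 − 2.6 = 793.4 Hz.

793.4 Hz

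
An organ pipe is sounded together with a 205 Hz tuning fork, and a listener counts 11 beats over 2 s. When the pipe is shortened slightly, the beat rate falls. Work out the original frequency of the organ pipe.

199.5 Hz

Beat frequency = 11/2 = 5.5 Hz.
|f − 205| = 5.5, so the organ pipe was at either 199.5 Hz or 210.5 Hz.
A shorter pipe has a higher fundamental; the adjustment raises the organ pipe's frequency.
The beat rate fell, so the adjustment moved the organ pipe toward 205 Hz — it must have started below the reference.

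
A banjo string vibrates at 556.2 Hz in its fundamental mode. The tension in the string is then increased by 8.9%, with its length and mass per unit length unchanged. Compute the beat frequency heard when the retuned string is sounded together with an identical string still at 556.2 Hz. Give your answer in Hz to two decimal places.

For a string, f ∝ √T, so the new frequency is 556.2·√1.089 = 580.4234 Hz.
f_beat = |580.4234 − 556.2| = 24.22 Hz.

24.22 Hz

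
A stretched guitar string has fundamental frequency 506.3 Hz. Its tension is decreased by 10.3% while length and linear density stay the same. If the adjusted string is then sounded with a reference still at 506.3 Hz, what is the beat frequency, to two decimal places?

For a string, f ∝ √T, so the new frequency is 506.3·√0.897 = 479.5172 Hz.
f_beat = |479.5172 − 506.3| = 26.78 Hz.

26.78 Hz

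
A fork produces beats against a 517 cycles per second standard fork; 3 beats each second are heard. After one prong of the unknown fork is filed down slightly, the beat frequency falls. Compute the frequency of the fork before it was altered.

|f − 517| = 3, so the fork was at either 514 Hz or 520 Hz.
Filing a prong removes mass and raises the fork's frequency; the adjustment raises the fork's frequency.
The beat rate fell, so the adjustment moved the fork toward 517 Hz — it must have started below the reference.

514 Hz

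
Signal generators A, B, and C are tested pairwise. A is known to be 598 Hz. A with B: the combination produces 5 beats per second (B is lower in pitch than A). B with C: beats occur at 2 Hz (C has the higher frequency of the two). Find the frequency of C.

B is below A, so f_B = 598 − 5 = 593 Hz.
C is above B, so f_C = 593 + 2 = 595 Hz.

595 Hz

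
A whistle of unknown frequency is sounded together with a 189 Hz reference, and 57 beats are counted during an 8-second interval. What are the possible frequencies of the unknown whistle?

Beat frequency = 57/8 = 7.125 Hz.
|f − 189| = 7.125, so f = 189 ± 7.125.

181.875 Hz or 196.125 Hz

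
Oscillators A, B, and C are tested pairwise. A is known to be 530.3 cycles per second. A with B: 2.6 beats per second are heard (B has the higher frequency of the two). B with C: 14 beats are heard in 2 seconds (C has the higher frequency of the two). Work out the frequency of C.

539.9 Hz

B is above A, so f_B = 530.3 + 2.6 = 532.9 Hz.
B–C: Beat frequency = 14/2 = 7 Hz.
C is above B, so f_C = 532.9 + 7 = 539.9 Hz.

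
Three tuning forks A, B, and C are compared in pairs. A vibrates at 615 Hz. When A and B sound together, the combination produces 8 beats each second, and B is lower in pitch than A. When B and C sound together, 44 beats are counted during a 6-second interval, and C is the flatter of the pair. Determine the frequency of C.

599.6667 Hz

B is below A, so f_B = 615 − 8 = 607 Hz.
B–C: Beat frequency = 44/6 = 7.3333 Hz.
C is below B, so f_C = 607 − 7.3333 = 599.6667 Hz.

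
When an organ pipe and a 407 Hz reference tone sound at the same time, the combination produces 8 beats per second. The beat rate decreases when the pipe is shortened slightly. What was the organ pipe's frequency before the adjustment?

399 Hz

|f − 407| = 8, so the organ pipe was at either 399 Hz or 415 Hz.
A shorter pipe has a higher fundamental; the adjustment raises the organ pipe's frequency.
The beat rate fell, so the adjustment moved the organ pipe toward 407 Hz — it must have started below the reference.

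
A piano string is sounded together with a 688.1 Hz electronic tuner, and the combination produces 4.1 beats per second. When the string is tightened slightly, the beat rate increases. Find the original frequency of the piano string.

692.2 Hz

|f − 688.1| = 4.1, so the piano string was at either 684 Hz or 692.2 Hz.
Increasing tension raises a string's frequency; the adjustment raises the piano string's frequency.
The beat rate rose, so the adjustment moved the piano string further from 688.1 Hz — it was already above the reference.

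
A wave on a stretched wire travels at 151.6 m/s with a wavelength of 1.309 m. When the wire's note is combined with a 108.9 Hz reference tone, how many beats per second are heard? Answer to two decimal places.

Source frequency f = v/λ = 151.6/1.309 = 115.8136 Hz.
f_beat = |115.8136 − 108.9| = 6.91 Hz.

6.91 Hz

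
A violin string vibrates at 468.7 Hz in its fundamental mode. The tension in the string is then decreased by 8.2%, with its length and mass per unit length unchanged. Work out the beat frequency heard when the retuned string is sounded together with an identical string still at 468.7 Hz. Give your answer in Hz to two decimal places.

19.63 Hz

For a string, f ∝ √T, so the new frequency is 468.7·√0.918 = 449.0723 Hz.
f_beat = |449.0723 − 468.7| = 19.63 Hz.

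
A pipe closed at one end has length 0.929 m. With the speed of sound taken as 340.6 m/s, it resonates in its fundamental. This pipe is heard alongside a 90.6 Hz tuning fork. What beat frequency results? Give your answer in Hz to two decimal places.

1.06 Hz

Closed pipe (odd harmonics): f_n = n·v/(4L) = 1·340.6/(4·0.929) = 91.6577 Hz.
f_beat = |91.6577 − 90.6| = 1.06 Hz.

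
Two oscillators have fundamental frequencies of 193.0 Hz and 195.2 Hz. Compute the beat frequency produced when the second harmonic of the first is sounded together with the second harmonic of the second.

Second harmonic of the first: 2·193.0 = 386.0 Hz.
Second harmonic of the second: 2·195.2 = 390.4 Hz.
f_beat = |386.0 − 390.4| = 4.4 Hz.

4.4 Hz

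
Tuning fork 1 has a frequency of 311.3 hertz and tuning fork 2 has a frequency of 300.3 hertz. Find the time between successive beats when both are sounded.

f_beat = |311.3 − 300.3| = 11 Hz.
Beat period T = 1 / f_beat = 1 / 11 s.

0.091 s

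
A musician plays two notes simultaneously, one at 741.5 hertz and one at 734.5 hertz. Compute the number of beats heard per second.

Beats arise from superposition of two nearby frequencies; the beat rate is |f₁ − f₂|.
|741.5 − 734.5| = 7 Hz.

7 Hz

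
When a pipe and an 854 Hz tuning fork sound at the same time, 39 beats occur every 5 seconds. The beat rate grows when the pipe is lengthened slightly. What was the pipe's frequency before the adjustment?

Beat frequency = 39/5 = 7.8 Hz.
|f − 854| = 7.8, so the pipe was at either 846.2 Hz or 861.8 Hz.
A longer pipe has a lower fundamental; the adjustment lowers the pipe's frequency.
The beat rate rose, so the adjustment moved the pipe further from 854 Hz — it was already below the reference.

846.2 Hz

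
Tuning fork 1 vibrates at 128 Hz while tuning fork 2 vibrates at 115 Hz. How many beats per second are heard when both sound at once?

13 Hz

f_beat = |f₁ − f₂|.
|128 − 115| = 13 Hz.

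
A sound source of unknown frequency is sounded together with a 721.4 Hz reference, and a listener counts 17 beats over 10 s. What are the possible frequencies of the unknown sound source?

Beat frequency = 17/10 = 1.7 Hz.
|f − 721.4| = 1.7, so f = 721.4 ± 1.7.

719.7 Hz or 723.1 Hz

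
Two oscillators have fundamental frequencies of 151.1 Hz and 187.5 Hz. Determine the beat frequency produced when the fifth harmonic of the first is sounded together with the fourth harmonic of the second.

5.5 Hz

Fifth harmonic of the first: 5·151.1 = 755.5 Hz.
Fourth harmonic of the second: 4·187.5 = 750.0 Hz.
f_beat = |755.5 − 750.0| = 5.5 Hz.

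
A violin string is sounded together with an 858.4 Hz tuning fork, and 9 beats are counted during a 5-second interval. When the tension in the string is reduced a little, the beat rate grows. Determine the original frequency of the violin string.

Beat frequency = 9/5 = 1.8 Hz.
|f − 858.4| = 1.8, so the violin string was at either 856.6 Hz or 860.2 Hz.
Lower tension means lower frequency; the adjustment lowers the violin string's frequency.
The beat rate rose, so the adjustment moved the violin string further from 858.4 Hz — it was already below the reference.

856.6 Hz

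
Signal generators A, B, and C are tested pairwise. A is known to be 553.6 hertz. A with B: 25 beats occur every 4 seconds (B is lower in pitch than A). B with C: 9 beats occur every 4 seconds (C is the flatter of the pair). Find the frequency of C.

545.1 Hz

A–B: Beat frequency = 25/4 = 6.25 Hz.
B is below A, so f_B = 553.6 − 6.25 = 547.35 Hz.
B–C: Beat frequency = 9/4 = 2.25 Hz.
C is below B, so f_C = 547.35 − 2.25 = 545.1 Hz.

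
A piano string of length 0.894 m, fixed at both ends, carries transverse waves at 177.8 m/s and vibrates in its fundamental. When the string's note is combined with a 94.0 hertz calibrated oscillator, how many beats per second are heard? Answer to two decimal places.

For a string fixed at both ends, f_n = n·v/(2L) = 1·177.8/(2·0.894) = 99.4407 Hz.
f_beat = |99.4407 − 94.0| = 5.44 Hz.

5.44 Hz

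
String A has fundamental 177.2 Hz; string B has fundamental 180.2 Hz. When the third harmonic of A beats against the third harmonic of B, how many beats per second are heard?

Third harmonic of the first: 3·177.2 = 531.6 Hz.
Third harmonic of the second: 3·180.2 = 540.6 Hz.
f_beat = |531.6 − 540.6| = 9.0 Hz.

9.0 Hz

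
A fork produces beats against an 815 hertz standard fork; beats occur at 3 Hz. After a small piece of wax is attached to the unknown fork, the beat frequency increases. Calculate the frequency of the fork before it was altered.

812 Hz

|f − 815| = 3, so the fork was at either 812 Hz or 818 Hz.
Loading a fork with wax lowers its frequency; the adjustment lowers the fork's frequency.
The beat rate rose, so the adjustment moved the fork further from 815 Hz — it was already below the reference.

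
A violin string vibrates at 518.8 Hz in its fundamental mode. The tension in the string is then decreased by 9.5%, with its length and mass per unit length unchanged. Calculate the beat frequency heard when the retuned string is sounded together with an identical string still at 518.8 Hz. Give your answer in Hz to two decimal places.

25.26 Hz

For a string, f ∝ √T, so the new frequency is 518.8·√0.905 = 493.5422 Hz.
f_beat = |493.5422 − 518.8| = 25.26 Hz.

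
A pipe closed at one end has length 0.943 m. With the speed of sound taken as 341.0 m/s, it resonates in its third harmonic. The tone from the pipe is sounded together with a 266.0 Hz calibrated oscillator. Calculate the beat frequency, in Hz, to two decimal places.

5.21 Hz

Closed pipe (odd harmonics): f_n = n·v/(4L) = 3·341.0/(4·0.943) = 271.2089 Hz.
f_beat = |271.2089 − 266.0| = 5.21 Hz.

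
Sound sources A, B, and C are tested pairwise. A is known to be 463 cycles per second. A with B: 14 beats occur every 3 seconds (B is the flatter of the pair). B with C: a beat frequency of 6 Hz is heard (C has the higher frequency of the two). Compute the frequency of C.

464.3333 Hz

A–B: Beat frequency = 14/3 = 4.6667 Hz.
B is below A, so f_B = 463 − 4.6667 = 458.3333 Hz.
C is above B, so f_C = 458.3333 + 6 = 464.3333 Hz.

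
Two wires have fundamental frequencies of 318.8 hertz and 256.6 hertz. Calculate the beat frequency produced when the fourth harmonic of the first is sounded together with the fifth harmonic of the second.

Fourth harmonic of the first: 4·318.8 = 1275.2 Hz.
Fifth harmonic of the second: 5·256.6 = 1283.0 Hz.
f_beat = |1275.2 − 1283.0| = 7.8 Hz.

7.8 Hz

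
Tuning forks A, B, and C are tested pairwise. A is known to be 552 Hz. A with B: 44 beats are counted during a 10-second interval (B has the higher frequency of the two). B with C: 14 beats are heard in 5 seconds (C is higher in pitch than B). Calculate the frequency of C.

A–B: Beat frequency = 44/10 = 4.4 Hz.
B is above A, so f_B = 552 + 4.4 = 556.4 Hz.
B–C: Beat frequency = 14/5 = 2.8 Hz.
C is above B, so f_C = 556.4 + 2.8 = 559.2 Hz.

559.2 Hz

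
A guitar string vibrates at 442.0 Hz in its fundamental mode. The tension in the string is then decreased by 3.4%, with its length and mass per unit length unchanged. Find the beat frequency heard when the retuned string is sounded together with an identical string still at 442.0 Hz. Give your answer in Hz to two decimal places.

For a string, f ∝ √T, so the new frequency is 442.0·√0.966 = 434.4210 Hz.
f_beat = |434.4210 − 442.0| = 7.58 Hz.

7.58 Hz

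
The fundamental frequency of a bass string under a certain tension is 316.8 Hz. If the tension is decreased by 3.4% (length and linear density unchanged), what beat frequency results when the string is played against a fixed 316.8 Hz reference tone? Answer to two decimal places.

For a string, f ∝ √T, so the new frequency is 316.8·√0.966 = 311.3678 Hz.
f_beat = |311.3678 − 316.8| = 5.43 Hz.

5.43 Hz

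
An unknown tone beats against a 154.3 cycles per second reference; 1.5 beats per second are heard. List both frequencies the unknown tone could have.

152.8 Hz or 155.8 Hz

|f − 154.3| = 1.5, so f = 154.3 ± 1.5.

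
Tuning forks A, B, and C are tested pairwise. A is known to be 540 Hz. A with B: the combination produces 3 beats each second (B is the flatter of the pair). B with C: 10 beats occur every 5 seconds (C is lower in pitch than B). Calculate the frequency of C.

535 Hz

B is below A, so f_B = 540 − 3 = 537 Hz.
B–C: Beat frequency = 10/5 = 2 Hz.
C is below B, so f_C = 537 − 2 = 535 Hz.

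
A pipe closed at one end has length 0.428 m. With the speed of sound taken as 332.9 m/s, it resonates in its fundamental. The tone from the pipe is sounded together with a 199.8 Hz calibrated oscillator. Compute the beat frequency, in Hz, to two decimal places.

Closed pipe (odd harmonics): f_n = n·v/(4L) = 1·332.9/(4·0.428) = 194.4509 Hz.
f_beat = |194.4509 − 199.8| = 5.35 Hz.

5.35 Hz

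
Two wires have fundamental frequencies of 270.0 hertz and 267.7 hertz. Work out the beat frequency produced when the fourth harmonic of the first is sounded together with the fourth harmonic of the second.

Fourth harmonic of the first: 4·270.0 = 1080.0 Hz.
Fourth harmonic of the second: 4·267.7 = 1070.8 Hz.
f_beat = |1080.0 − 1070.8| = 9.2 Hz.

9.2 Hz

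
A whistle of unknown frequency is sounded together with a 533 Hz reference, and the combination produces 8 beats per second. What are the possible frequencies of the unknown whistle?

|f − 533| = 8, so f = 533 ± 8.

525 Hz or 541 Hz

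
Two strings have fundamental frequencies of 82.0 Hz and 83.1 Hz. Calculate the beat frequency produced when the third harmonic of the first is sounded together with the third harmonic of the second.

Third harmonic of the first: 3·82.0 = 246.0 Hz.
Third harmonic of the second: 3·83.1 = 249.3 Hz.
f_beat = |246.0 − 249.3| = 3.3 Hz.

3.3 Hz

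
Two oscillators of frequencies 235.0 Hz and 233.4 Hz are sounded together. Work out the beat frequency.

1.6 Hz

Beats arise from superposition of two nearby frequencies; the beat rate is |f₁ − f₂|.
|235.0 − 233.4| = 1.6 Hz.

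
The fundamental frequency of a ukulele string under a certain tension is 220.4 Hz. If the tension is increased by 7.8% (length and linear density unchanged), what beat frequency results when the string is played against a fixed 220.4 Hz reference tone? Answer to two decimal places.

8.43 Hz

For a string, f ∝ √T, so the new frequency is 220.4·√1.078 = 228.8342 Hz.
f_beat = |228.8342 − 220.4| = 8.43 Hz.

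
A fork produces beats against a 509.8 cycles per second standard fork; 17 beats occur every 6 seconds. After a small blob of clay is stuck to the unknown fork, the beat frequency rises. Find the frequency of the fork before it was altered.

506.9667 Hz

Beat frequency = 17/6 = 2.8333 Hz.
|f − 509.8| = 2.8333, so the fork was at either 506.9667 Hz or 512.6333 Hz.
Adding mass to a fork lowers its frequency; the adjustment lowers the fork's frequency.
The beat rate rose, so the adjustment moved the fork further from 509.8 Hz — it was already below the reference.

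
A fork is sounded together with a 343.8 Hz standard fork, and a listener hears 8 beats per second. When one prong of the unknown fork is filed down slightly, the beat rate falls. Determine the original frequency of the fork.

335.8 Hz

|f − 343.8| = 8, so the fork was at either 335.8 Hz or 351.8 Hz.
Filing a prong removes mass and raises the fork's frequency; the adjustment raises the fork's frequency.
The beat rate fell, so the adjustment moved the fork toward 343.8 Hz — it must have started below the reference.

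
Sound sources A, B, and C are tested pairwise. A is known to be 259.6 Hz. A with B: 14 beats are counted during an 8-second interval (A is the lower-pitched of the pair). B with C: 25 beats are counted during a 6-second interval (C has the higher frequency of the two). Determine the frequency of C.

A–B: Beat frequency = 14/8 = 1.75 Hz.
B is above A, so f_B = 259.6 + 1.75 = 261.35 Hz.
B–C: Beat frequency = 25/6 = 4.1667 Hz.
C is above B, so f_C = 261.35 + 4.1667 = 265.5167 Hz.

265.5167 Hz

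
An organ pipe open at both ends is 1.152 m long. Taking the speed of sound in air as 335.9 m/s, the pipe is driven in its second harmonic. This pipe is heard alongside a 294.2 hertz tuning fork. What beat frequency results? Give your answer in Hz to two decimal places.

2.62 Hz

Open pipe: f_n = n·v/(2L) = 2·335.9/(2·1.152) = 291.5799 Hz.
f_beat = |291.5799 − 294.2| = 2.62 Hz.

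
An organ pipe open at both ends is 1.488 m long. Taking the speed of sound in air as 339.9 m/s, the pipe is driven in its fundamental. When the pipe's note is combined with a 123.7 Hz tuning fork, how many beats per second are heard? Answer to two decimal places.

9.49 Hz

Open pipe: f_n = n·v/(2L) = 1·339.9/(2·1.488) = 114.2137 Hz.
f_beat = |114.2137 − 123.7| = 9.49 Hz.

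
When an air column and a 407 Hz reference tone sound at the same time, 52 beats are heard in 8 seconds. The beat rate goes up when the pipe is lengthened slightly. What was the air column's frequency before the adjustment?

400.5 Hz

Beat frequency = 52/8 = 6.5 Hz.
|f − 407| = 6.5, so the air column was at either 400.5 Hz or 413.5 Hz.
A longer pipe has a lower fundamental; the adjustment lowers the air column's frequency.
The beat rate rose, so the adjustment moved the air column further from 407 Hz — it was already below the reference.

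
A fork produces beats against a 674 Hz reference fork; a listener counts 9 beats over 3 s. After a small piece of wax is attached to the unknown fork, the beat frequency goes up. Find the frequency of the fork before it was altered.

Beat frequency = 9/3 = 3 Hz.
|f − 674| = 3, so the fork was at either 671 Hz or 677 Hz.
Loading a fork with wax lowers its frequency; the adjustment lowers the fork's frequency.
The beat rate rose, so the adjustment moved the fork further from 674 Hz — it was already below the reference.

671 Hz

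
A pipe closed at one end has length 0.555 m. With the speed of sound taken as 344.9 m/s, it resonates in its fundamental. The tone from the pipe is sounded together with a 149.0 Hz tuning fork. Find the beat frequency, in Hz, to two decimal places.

Closed pipe (odd harmonics): f_n = n·v/(4L) = 1·344.9/(4·0.555) = 155.3604 Hz.
f_beat = |155.3604 − 149.0| = 6.36 Hz.

6.36 Hz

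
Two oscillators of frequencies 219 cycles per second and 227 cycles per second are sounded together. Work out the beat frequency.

8 Hz

The beat frequency equals the magnitude of the frequency difference.
|219 − 227| = 8 Hz.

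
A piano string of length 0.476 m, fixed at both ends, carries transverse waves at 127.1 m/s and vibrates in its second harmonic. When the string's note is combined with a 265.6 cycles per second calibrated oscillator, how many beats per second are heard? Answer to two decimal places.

For a string fixed at both ends, f_n = n·v/(2L) = 2·127.1/(2·0.476) = 267.0168 Hz.
f_beat = |267.0168 − 265.6| = 1.42 Hz.

1.42 Hz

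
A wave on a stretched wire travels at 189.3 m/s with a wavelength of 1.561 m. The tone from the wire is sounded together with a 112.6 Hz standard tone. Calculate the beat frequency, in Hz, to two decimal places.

8.67 Hz

Source frequency f = v/λ = 189.3/1.561 = 121.2684 Hz.
f_beat = |121.2684 − 112.6| = 8.67 Hz.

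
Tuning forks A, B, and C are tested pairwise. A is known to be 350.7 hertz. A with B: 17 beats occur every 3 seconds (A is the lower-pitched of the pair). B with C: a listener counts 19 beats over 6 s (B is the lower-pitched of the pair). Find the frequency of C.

359.5333 Hz

A–B: Beat frequency = 17/3 = 5.6667 Hz.
B is above A, so f_B = 350.7 + 5.6667 = 356.3667 Hz.
B–C: Beat frequency = 19/6 = 3.1667 Hz.
C is above B, so f_C = 356.3667 + 3.1667 = 359.5333 Hz.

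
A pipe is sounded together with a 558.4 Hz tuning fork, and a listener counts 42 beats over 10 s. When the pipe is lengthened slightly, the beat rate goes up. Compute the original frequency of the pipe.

554.2 Hz

Beat frequency = 42/10 = 4.2 Hz.
|f − 558.4| = 4.2, so the pipe was at either 554.2 Hz or 562.6 Hz.
A longer pipe has a lower fundamental; the adjustment lowers the pipe's frequency.
The beat rate rose, so the adjustment moved the pipe further from 558.4 Hz — it was already below the reference.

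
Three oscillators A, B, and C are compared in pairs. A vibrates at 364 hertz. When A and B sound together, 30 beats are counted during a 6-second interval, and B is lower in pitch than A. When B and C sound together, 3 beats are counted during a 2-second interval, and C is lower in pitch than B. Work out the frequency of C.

357.5 Hz

A–B: Beat frequency = 30/6 = 5 Hz.
B is below A, so f_B = 364 − 5 = 359 Hz.
B–C: Beat frequency = 3/2 = 1.5 Hz.
C is below B, so f_C = 359 − 1.5 = 357.5 Hz.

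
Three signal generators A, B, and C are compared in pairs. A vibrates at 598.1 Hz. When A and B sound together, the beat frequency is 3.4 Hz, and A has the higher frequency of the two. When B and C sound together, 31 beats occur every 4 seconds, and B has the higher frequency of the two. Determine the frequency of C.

586.95 Hz

B is below A, so f_B = 598.1 − 3.4 = 594.7 Hz.
B–C: Beat frequency = 31/4 = 7.75 Hz.
C is below B, so f_C = 594.7 − 7.75 = 586.95 Hz.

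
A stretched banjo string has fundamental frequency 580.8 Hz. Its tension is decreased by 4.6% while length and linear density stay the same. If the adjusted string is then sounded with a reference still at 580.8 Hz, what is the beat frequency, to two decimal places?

For a string, f ∝ √T, so the new frequency is 580.8·√0.954 = 567.2843 Hz.
f_beat = |567.2843 − 580.8| = 13.52 Hz.

13.52 Hz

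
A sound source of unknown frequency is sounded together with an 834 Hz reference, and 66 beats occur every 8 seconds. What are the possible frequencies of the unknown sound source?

Beat frequency = 66/8 = 8.25 Hz.
|f − 834| = 8.25, so f = 834 ± 8.25.

825.75 Hz or 842.25 Hz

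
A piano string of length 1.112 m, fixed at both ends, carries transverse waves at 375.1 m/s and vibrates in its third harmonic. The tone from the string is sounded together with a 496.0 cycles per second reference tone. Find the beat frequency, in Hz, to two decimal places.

9.98 Hz

For a string fixed at both ends, f_n = n·v/(2L) = 3·375.1/(2·1.112) = 505.9802 Hz.
f_beat = |505.9802 − 496.0| = 9.98 Hz.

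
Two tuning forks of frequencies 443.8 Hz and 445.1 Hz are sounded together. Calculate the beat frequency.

1.3 Hz

f_beat = |f₁ − f₂|.
|443.8 − 445.1| = 1.3 Hz.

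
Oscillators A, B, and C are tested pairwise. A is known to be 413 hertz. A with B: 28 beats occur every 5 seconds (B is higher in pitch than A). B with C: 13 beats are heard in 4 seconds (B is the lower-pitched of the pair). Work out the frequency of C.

A–B: Beat frequency = 28/5 = 5.6 Hz.
B is above A, so f_B = 413 + 5.6 = 418.6 Hz.
B–C: Beat frequency = 13/4 = 3.25 Hz.
C is above B, so f_C = 418.6 + 3.25 = 421.85 Hz.

421.85 Hz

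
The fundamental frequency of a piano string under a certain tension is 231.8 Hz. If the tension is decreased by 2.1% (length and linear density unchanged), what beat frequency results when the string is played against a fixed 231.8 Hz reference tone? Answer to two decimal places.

2.45 Hz

For a string, f ∝ √T, so the new frequency is 231.8·√0.979 = 229.3532 Hz.
f_beat = |229.3532 − 231.8| = 2.45 Hz.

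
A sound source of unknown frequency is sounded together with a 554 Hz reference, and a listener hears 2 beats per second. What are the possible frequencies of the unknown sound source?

|f − 554| = 2, so f = 554 ± 2.

552 Hz or 556 Hz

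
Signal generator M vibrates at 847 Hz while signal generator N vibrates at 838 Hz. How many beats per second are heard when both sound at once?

f_beat = |f₁ − f₂|.
|847 − 838| = 9 Hz.

9 Hz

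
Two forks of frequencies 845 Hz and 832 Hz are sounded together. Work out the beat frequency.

Beats arise from superposition of two nearby frequencies; the beat rate is |f₁ − f₂|.
|845 − 832| = 13 Hz.

13 Hz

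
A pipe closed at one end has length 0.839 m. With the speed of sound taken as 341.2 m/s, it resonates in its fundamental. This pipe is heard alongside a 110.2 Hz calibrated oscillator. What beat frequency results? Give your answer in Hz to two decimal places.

Closed pipe (odd harmonics): f_n = n·v/(4L) = 1·341.2/(4·0.839) = 101.6687 Hz.
f_beat = |101.6687 − 110.2| = 8.53 Hz.

8.53 Hz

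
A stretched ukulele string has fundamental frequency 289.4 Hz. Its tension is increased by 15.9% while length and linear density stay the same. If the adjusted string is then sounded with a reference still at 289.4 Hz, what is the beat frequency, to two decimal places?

22.16 Hz

For a string, f ∝ √T, so the new frequency is 289.4·√1.159 = 311.5590 Hz.
f_beat = |311.5590 − 289.4| = 22.16 Hz.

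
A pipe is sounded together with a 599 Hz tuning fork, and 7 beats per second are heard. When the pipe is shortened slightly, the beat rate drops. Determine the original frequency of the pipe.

|f − 599| = 7, so the pipe was at either 592 Hz or 606 Hz.
A shorter pipe has a higher fundamental; the adjustment raises the pipe's frequency.
The beat rate fell, so the adjustment moved the pipe toward 599 Hz — it must have started below the reference.

592 Hz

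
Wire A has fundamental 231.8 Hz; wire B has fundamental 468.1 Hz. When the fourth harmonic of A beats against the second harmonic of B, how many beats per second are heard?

9.0 Hz

Fourth harmonic of the first: 4·231.8 = 927.2 Hz.
Second harmonic of the second: 2·468.1 = 936.2 Hz.
f_beat = |927.2 − 936.2| = 9.0 Hz.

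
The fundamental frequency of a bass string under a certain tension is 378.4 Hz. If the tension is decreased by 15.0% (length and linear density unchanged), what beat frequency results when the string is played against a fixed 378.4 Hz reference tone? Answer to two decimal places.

29.53 Hz

For a string, f ∝ √T, so the new frequency is 378.4·√0.850 = 348.8676 Hz.
f_beat = |348.8676 − 378.4| = 29.53 Hz.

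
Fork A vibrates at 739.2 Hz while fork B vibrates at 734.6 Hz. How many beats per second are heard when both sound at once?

4.6 Hz

Beats arise from superposition of two nearby frequencies; the beat rate is |f₁ − f₂|.
|739.2 − 734.6| = 4.6 Hz.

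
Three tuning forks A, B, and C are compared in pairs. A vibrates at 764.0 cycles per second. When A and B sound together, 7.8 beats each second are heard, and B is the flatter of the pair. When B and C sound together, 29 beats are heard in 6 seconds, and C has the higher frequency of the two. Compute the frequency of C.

B is below A, so f_B = 764.0 − 7.8 = 756.2 Hz.
B–C: Beat frequency = 29/6 = 4.8333 Hz.
C is above B, so f_C = 756.2 + 4.8333 = 761.0333 Hz.

761.0333 Hz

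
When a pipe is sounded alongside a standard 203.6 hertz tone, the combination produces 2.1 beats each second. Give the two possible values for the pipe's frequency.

|f − 203.6| = 2.1, so f = 203.6 ± 2.1.

201.5 Hz or 205.7 Hz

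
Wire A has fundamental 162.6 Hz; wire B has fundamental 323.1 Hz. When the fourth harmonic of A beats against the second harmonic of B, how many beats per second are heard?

4.2 Hz

Fourth harmonic of the first: 4·162.6 = 650.4 Hz.
Second harmonic of the second: 2·323.1 = 646.2 Hz.
f_beat = |650.4 − 646.2| = 4.2 Hz.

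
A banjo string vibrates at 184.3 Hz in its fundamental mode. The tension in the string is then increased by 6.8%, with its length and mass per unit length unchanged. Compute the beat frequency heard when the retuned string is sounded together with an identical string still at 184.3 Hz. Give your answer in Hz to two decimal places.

6.16 Hz

For a string, f ∝ √T, so the new frequency is 184.3·√1.068 = 190.4631 Hz.
f_beat = |190.4631 − 184.3| = 6.16 Hz.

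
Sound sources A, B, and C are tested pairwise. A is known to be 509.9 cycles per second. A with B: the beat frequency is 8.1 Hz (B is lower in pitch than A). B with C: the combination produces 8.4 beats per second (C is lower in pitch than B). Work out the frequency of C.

B is below A, so f_B = 509.9 − 8.1 = 501.8 Hz.
C is below B, so f_C = 501.8 − 8.4 = 493.4 Hz.

493.4 Hz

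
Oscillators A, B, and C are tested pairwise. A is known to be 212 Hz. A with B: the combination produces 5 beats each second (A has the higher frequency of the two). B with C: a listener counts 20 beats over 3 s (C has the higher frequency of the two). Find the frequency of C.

B is below A, so f_B = 212 − 5 = 207 Hz.
B–C: Beat frequency = 20/3 = 6.6667 Hz.
C is above B, so f_C = 207 + 6.6667 = 213.6667 Hz.

213.6667 Hz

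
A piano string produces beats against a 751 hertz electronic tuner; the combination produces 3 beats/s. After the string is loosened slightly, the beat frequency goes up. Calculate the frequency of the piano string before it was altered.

748 Hz

|f − 751| = 3, so the piano string was at either 748 Hz or 754 Hz.
Reducing tension lowers a string's frequency; the adjustment lowers the piano string's frequency.
The beat rate rose, so the adjustment moved the piano string further from 751 Hz — it was already below the reference.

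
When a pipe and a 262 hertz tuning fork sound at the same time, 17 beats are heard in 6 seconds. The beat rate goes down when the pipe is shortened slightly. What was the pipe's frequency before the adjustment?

Beat frequency = 17/6 = 2.8333 Hz.
|f − 262| = 2.8333, so the pipe was at either 259.1667 Hz or 264.8333 Hz.
A shorter pipe has a higher fundamental; the adjustment raises the pipe's frequency.
The beat rate fell, so the adjustment moved the pipe toward 262 Hz — it must have started below the reference.

259.1667 Hz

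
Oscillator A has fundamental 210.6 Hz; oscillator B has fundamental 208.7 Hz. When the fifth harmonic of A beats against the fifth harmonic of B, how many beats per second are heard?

Fifth harmonic of the first: 5·210.6 = 1053.0 Hz.
Fifth harmonic of the second: 5·208.7 = 1043.5 Hz.
f_beat = |1053.0 − 1043.5| = 9.5 Hz.

9.5 Hz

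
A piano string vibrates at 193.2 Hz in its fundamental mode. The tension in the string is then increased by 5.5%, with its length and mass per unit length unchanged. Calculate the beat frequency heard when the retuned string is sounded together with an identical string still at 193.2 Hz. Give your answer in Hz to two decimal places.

5.24 Hz

For a string, f ∝ √T, so the new frequency is 193.2·√1.055 = 198.4419 Hz.
f_beat = |198.4419 − 193.2| = 5.24 Hz.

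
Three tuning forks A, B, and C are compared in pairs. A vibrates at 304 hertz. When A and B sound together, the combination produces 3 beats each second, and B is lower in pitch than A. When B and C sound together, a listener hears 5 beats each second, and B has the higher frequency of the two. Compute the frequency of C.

B is below A, so f_B = 304 − 3 = 301 Hz.
C is below B, so f_C = 301 − 5 = 296 Hz.

296 Hz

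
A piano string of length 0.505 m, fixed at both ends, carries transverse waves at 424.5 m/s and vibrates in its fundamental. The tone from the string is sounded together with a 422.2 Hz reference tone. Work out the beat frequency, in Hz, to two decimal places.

For a string fixed at both ends, f_n = n·v/(2L) = 1·424.5/(2·0.505) = 420.2970 Hz.
f_beat = |420.2970 − 422.2| = 1.90 Hz.

1.90 Hz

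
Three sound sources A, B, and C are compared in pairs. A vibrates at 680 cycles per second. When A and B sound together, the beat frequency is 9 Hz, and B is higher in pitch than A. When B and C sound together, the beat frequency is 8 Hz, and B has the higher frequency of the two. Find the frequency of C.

681 Hz

B is above A, so f_B = 680 + 9 = 689 Hz.
C is below B, so f_C = 689 − 8 = 681 Hz.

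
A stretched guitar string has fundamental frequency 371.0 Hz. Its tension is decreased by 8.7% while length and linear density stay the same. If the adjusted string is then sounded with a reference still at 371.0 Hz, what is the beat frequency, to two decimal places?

16.51 Hz

For a string, f ∝ √T, so the new frequency is 371.0·√0.913 = 354.4943 Hz.
f_beat = |354.4943 − 371.0| = 16.51 Hz.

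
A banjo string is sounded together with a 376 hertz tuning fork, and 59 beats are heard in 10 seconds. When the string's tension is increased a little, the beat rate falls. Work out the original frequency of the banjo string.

370.1 Hz

Beat frequency = 59/10 = 5.9 Hz.
|f − 376| = 5.9, so the banjo string was at either 370.1 Hz or 381.9 Hz.
Higher tension means higher frequency; the adjustment raises the banjo string's frequency.
The beat rate fell, so the adjustment moved the banjo string toward 376 Hz — it must have started below the reference.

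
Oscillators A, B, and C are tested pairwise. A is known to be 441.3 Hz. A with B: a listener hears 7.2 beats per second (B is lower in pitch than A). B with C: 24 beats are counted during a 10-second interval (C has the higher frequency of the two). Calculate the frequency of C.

B is below A, so f_B = 441.3 − 7.2 = 434.1 Hz.
B–C: Beat frequency = 24/10 = 2.4 Hz.
C is above B, so f_C = 434.1 + 2.4 = 436.5 Hz.

436.5 Hz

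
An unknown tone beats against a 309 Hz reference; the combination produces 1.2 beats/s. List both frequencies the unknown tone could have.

307.8 Hz or 310.2 Hz

|f − 309| = 1.2, so f = 309 ± 1.2.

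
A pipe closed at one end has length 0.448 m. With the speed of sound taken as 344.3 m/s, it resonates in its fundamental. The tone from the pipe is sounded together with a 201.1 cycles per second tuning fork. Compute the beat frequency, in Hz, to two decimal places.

8.97 Hz

Closed pipe (odd harmonics): f_n = n·v/(4L) = 1·344.3/(4·0.448) = 192.1317 Hz.
f_beat = |192.1317 − 201.1| = 8.97 Hz.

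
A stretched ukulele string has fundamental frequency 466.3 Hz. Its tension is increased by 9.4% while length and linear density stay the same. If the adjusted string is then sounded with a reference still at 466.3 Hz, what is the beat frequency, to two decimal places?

21.42 Hz

For a string, f ∝ √T, so the new frequency is 466.3·√1.094 = 487.7239 Hz.
f_beat = |487.7239 − 466.3| = 21.42 Hz.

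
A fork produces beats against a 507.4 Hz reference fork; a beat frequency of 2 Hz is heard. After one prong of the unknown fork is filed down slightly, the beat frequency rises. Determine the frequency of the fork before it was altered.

|f − 507.4| = 2, so the fork was at either 505.4 Hz or 509.4 Hz.
Filing a prong removes mass and raises the fork's frequency; the adjustment raises the fork's frequency.
The beat rate rose, so the adjustment moved the fork further from 507.4 Hz — it was already above the reference.

509.4 Hz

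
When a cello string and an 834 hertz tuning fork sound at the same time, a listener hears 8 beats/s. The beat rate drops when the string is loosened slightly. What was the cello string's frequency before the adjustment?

842 Hz

|f − 834| = 8, so the cello string was at either 826 Hz or 842 Hz.
Reducing tension lowers a string's frequency; the adjustment lowers the cello string's frequency.
The beat rate fell, so the adjustment moved the cello string toward 834 Hz — it must have started above the reference.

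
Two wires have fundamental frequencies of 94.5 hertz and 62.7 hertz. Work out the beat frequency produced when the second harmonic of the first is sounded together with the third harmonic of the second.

0.9 Hz

Second harmonic of the first: 2·94.5 = 189.0 Hz.
Third harmonic of the second: 3·62.7 = 188.1 Hz.
f_beat = |189.0 − 188.1| = 0.9 Hz.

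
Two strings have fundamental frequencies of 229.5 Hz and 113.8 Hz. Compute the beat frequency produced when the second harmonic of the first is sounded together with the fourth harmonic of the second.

3.8 Hz

Second harmonic of the first: 2·229.5 = 459.0 Hz.
Fourth harmonic of the second: 4·113.8 = 455.2 Hz.
f_beat = |459.0 − 455.2| = 3.8 Hz.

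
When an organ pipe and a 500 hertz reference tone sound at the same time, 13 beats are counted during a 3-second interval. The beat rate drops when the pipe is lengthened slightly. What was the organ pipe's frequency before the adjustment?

504.3333 Hz

Beat frequency = 13/3 = 4.3333 Hz.
|f − 500| = 4.3333, so the organ pipe was at either 495.6667 Hz or 504.3333 Hz.
A longer pipe has a lower fundamental; the adjustment lowers the organ pipe's frequency.
The beat rate fell, so the adjustment moved the organ pipe toward 500 Hz — it must have started above the reference.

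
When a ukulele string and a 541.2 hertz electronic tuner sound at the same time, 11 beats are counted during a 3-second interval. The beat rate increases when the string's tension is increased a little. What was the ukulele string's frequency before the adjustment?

544.8667 Hz

Beat frequency = 11/3 = 3.6667 Hz.
|f − 541.2| = 3.6667, so the ukulele string was at either 537.5333 Hz or 544.8667 Hz.
Higher tension means higher frequency; the adjustment raises the ukulele string's frequency.
The beat rate rose, so the adjustment moved the ukulele string further from 541.2 Hz — it was already above the reference.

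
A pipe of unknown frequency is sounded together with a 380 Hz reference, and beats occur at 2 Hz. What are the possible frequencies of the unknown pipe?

378 Hz or 382 Hz

|f − 380| = 2, so f = 380 ± 2.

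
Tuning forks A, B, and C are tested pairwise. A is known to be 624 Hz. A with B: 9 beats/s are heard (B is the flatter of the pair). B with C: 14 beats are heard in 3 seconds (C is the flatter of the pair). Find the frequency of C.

610.3333 Hz

B is below A, so f_B = 624 − 9 = 615 Hz.
B–C: Beat frequency = 14/3 = 4.6667 Hz.
C is below B, so f_C = 615 − 4.6667 = 610.3333 Hz.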